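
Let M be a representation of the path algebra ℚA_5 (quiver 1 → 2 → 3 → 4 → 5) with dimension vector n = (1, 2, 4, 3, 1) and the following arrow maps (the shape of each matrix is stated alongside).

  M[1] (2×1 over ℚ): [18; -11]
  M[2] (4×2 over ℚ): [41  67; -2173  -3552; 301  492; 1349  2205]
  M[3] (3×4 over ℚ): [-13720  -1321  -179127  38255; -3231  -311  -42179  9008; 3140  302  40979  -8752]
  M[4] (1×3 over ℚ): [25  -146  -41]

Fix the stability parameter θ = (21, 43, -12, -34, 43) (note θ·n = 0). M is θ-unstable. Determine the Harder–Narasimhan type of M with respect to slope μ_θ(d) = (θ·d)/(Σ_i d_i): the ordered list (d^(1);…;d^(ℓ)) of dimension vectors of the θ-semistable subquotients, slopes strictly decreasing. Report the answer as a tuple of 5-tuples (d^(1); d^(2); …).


Interval decomposition of M: I[1,5], I[2,4], I[3,3], I[3,4].
HN type (ℓ=5): μ^(1)=43; μ^(2)=9/2; μ^(3)=-1; μ^(4)=-12; μ^(5)=-23

((0, 0, 0, 0, 1); (1, 1, 1, 1, 0); (0, 1, 1, 1, 0); (0, 0, 1, 0, 0); (0, 0, 1, 1, 0))


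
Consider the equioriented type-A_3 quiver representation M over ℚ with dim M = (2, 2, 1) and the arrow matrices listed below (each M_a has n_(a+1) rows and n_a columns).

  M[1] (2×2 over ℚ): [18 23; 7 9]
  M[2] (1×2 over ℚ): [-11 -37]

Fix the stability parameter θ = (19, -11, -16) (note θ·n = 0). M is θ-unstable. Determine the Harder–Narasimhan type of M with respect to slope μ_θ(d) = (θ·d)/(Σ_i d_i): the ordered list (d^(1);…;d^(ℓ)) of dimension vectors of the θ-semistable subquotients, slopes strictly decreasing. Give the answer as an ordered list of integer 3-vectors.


Interval decomposition of M: I[1,2], I[1,3].
HN type (ℓ=2): μ^(1)=4; μ^(2)=-8/3

((1, 1, 0); (1, 1, 1))


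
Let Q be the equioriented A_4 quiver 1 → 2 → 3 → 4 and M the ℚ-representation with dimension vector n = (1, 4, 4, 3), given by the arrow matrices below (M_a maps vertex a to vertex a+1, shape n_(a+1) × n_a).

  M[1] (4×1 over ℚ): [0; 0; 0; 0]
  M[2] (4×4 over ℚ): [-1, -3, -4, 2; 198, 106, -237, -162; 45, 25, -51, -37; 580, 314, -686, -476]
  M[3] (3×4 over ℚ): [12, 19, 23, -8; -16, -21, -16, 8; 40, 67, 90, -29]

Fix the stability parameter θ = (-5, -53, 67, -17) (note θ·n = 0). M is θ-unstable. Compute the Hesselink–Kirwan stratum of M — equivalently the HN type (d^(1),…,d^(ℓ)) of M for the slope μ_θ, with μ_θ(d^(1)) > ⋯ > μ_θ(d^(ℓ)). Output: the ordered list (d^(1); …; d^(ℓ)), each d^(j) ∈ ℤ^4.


Interval decomposition of M: I[1,1], I[2,3], I[2,4]^3.
HN type (ℓ=4): μ^(1)=67; μ^(2)=25; μ^(3)=-5; μ^(4)=-53

((0, 0, 1, 0); (0, 0, 3, 3); (1, 0, 0, 0); (0, 4, 0, 0))


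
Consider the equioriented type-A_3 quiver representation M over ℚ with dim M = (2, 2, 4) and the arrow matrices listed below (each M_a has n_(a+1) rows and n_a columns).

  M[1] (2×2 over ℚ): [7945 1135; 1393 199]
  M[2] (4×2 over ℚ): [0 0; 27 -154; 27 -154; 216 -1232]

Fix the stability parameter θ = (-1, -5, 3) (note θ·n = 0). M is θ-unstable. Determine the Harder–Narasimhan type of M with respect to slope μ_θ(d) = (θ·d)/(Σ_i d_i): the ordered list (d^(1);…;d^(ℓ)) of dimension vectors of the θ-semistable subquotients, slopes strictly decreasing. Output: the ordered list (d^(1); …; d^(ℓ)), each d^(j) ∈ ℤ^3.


Barcode: M ≅ I[1,1], I[1,3], I[2,2], I[3,3]^3. HN layers by μ_θ (4 steps, strictly decreasing):
  μ^(1)=3; μ^(2)=-1; μ^(3)=-3; μ^(4)=-5

((0, 0, 4); (1, 0, 0); (1, 1, 0); (0, 1, 0))


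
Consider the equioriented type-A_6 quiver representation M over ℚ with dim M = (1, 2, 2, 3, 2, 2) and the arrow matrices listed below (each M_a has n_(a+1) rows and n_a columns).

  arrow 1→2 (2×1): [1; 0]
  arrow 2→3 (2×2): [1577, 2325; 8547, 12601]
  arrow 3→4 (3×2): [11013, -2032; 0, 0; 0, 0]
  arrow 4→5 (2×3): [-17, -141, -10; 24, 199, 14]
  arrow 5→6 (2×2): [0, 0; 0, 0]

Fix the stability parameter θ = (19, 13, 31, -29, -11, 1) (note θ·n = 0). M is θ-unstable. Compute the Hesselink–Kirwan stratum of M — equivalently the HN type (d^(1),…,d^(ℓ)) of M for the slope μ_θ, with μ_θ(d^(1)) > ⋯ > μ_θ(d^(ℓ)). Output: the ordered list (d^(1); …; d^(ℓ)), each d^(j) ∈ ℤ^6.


Via rank(M_{q-1}∘⋯∘M_p): M ≅ I[1,5], I[2,3], I[4,4], I[4,5], I[6,6]^2.
μ_θ-semistable layers: μ^(1)=31; μ^(2)=13; μ^(3)=23/5; μ^(4)=1; μ^(5)=-11; μ^(6)=-29

((0, 0, 1, 0, 0, 0); (0, 1, 0, 0, 0, 0); (1, 1, 1, 1, 1, 0); (0, 0, 0, 0, 0, 2); (0, 0, 0, 0, 1, 0); (0, 0, 0, 2, 0, 0))


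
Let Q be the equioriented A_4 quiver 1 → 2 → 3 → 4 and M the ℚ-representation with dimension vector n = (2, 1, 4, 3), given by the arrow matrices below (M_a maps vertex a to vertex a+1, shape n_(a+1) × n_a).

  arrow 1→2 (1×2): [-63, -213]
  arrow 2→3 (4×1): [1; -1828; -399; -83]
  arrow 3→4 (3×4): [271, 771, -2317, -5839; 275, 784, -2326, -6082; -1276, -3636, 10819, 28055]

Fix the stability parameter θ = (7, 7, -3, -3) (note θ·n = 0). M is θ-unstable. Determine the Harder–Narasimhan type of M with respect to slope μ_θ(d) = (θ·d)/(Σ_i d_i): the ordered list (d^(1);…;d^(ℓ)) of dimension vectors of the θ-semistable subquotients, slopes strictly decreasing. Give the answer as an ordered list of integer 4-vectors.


Barcode: M ≅ I[1,1], I[1,4], I[3,3], I[3,4]^2. HN layers by μ_θ (3 steps, strictly decreasing):
  μ^(1)=7; μ^(2)=2; μ^(3)=-3

((1, 0, 0, 0); (1, 1, 1, 1); (0, 0, 3, 2))


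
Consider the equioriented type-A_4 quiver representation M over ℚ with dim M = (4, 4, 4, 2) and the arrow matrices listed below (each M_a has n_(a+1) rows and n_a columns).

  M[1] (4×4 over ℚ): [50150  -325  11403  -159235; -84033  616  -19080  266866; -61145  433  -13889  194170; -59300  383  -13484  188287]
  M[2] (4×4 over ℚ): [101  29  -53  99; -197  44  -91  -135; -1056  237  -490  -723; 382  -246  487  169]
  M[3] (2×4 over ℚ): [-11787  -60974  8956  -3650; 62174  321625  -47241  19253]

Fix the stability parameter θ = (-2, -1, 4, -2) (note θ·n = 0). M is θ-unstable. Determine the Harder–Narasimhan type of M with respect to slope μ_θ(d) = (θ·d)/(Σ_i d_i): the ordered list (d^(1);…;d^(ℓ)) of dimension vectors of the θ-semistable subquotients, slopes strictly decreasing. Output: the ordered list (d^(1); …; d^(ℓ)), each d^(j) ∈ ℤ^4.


Via rank(M_{q-1}∘⋯∘M_p): M ≅ I[1,3]^2, I[1,4]^2.
μ_θ-semistable layers: μ^(1)=4; μ^(2)=1; μ^(3)=-1; μ^(4)=-2

((0, 0, 2, 0); (0, 0, 2, 2); (0, 4, 0, 0); (4, 0, 0, 0))


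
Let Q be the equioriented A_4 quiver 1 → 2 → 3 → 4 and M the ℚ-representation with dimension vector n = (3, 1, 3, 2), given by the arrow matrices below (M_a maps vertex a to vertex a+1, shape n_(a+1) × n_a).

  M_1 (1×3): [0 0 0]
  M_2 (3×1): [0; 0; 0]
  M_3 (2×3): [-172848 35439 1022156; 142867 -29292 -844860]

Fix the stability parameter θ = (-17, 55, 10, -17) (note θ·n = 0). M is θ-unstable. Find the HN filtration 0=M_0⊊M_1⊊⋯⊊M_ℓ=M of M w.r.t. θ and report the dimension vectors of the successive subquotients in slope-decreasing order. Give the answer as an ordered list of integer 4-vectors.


Interval decomposition of M: I[1,1]^3, I[2,2], I[3,3], I[3,4]^2.
HN type (ℓ=4): μ^(1)=55; μ^(2)=10; μ^(3)=-7/2; μ^(4)=-17

((0, 1, 0, 0); (0, 0, 1, 0); (0, 0, 2, 2); (3, 0, 0, 0))


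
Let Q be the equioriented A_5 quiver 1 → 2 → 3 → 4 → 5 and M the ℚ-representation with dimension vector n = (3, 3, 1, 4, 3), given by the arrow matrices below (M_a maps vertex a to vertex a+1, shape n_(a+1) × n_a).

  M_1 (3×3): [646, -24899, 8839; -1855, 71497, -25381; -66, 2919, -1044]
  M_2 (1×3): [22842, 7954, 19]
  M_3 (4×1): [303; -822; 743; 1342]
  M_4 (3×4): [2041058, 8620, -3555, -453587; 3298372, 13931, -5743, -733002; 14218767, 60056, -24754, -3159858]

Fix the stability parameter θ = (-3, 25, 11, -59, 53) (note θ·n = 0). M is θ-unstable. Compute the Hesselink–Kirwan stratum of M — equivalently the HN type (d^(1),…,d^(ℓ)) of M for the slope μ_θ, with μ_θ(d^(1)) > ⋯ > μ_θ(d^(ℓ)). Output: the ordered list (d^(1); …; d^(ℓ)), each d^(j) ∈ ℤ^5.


Barcode: M ≅ I[1,2]^2, I[1,5], I[4,4], I[4,5]^2. HN layers by μ_θ (5 steps, strictly decreasing):
  μ^(1)=53; μ^(2)=25; μ^(3)=-3; μ^(4)=-13/2; μ^(5)=-59

((0, 0, 0, 0, 3); (0, 2, 0, 0, 0); (2, 0, 0, 0, 0); (1, 1, 1, 1, 0); (0, 0, 0, 3, 0))


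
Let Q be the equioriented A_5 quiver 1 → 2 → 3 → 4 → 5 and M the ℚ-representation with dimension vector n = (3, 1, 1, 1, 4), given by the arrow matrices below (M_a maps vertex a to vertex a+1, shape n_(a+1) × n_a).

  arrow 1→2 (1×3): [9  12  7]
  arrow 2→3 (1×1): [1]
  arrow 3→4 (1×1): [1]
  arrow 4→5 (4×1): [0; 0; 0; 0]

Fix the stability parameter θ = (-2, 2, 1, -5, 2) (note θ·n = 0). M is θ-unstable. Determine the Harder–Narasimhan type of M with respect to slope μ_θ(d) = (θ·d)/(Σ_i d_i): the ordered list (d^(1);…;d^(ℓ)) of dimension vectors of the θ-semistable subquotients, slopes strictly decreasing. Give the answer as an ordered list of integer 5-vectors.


Barcode: M ≅ I[1,1]^2, I[1,4], I[5,5]^4. HN layers by μ_θ (3 steps, strictly decreasing):
  μ^(1)=2; μ^(2)=-2/3; μ^(3)=-2

((0, 0, 0, 0, 4); (0, 1, 1, 1, 0); (3, 0, 0, 0, 0))


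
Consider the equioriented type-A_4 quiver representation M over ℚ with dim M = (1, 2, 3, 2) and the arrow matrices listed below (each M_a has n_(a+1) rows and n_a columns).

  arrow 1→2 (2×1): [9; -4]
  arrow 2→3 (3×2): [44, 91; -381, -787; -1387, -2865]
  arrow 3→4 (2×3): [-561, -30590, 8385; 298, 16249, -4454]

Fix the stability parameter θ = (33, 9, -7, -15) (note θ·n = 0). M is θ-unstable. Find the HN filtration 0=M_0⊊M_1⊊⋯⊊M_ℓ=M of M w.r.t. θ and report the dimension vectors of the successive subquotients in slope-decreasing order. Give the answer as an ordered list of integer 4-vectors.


Barcode: M ≅ I[1,4], I[2,4], I[3,3]. HN layers by μ_θ (3 steps, strictly decreasing):
  μ^(1)=5; μ^(2)=-13/3; μ^(3)=-7

((1, 1, 1, 1); (0, 1, 1, 1); (0, 0, 1, 0))


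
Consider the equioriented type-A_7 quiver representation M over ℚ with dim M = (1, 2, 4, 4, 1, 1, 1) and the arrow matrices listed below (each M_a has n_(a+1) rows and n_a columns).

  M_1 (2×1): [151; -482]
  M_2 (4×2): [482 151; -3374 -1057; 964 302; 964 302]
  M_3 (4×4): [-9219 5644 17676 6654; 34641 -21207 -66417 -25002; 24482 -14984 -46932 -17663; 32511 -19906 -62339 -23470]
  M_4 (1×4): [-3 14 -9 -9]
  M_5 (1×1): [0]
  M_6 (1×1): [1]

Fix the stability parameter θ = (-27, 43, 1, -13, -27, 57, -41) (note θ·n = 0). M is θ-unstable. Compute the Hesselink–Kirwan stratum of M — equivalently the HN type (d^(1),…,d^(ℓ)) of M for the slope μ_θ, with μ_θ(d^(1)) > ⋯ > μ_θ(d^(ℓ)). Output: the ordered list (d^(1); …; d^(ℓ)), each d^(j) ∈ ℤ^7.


Via rank(M_{q-1}∘⋯∘M_p): M ≅ I[1,2], I[2,5], I[3,4]^3, I[6,7].
μ_θ-semistable layers: μ^(1)=43; μ^(2)=8; μ^(3)=1; μ^(4)=-6; μ^(5)=-27

((0, 1, 0, 0, 0, 0, 0); (0, 0, 0, 0, 0, 1, 1); (0, 1, 1, 1, 1, 0, 0); (0, 0, 3, 3, 0, 0, 0); (1, 0, 0, 0, 0, 0, 0))


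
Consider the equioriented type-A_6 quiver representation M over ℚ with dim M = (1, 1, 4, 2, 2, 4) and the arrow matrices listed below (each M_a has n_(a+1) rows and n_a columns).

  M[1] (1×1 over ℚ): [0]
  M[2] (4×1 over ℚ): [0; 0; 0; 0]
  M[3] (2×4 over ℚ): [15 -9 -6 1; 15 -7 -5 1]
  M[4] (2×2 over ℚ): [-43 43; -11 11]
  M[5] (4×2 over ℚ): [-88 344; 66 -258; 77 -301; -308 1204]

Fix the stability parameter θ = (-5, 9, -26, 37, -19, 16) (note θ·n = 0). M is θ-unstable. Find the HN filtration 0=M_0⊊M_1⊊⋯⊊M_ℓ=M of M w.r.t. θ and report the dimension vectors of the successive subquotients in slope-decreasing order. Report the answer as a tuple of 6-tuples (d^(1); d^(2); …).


Barcode: M ≅ I[1,1], I[2,2], I[3,3]^2, I[3,4], I[3,5], I[5,6], I[6,6]^3. HN layers by μ_θ (6 steps, strictly decreasing):
  μ^(1)=37; μ^(2)=16; μ^(3)=9; μ^(4)=-5; μ^(5)=-19; μ^(6)=-26

((0, 0, 0, 1, 0, 0); (0, 0, 0, 0, 0, 4); (0, 1, 0, 1, 1, 0); (1, 0, 0, 0, 0, 0); (0, 0, 0, 0, 1, 0); (0, 0, 4, 0, 0, 0))


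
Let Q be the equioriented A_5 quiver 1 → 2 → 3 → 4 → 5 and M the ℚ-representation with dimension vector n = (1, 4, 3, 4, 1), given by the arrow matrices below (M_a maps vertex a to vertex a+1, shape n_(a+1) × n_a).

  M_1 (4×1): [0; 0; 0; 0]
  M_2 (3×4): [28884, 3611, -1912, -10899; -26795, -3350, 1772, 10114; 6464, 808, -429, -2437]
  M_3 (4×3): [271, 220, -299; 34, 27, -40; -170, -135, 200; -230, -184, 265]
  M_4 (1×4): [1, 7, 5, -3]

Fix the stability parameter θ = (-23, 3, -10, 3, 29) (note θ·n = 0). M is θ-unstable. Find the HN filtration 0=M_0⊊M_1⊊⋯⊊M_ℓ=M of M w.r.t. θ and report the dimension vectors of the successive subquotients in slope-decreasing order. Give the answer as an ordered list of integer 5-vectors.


Via rank(M_{q-1}∘⋯∘M_p): M ≅ I[1,1], I[2,2], I[2,4]^2, I[2,5], I[4,4].
μ_θ-semistable layers: μ^(1)=29; μ^(2)=3; μ^(3)=-7/2; μ^(4)=-23

((0, 0, 0, 0, 1); (0, 1, 0, 4, 0); (0, 3, 3, 0, 0); (1, 0, 0, 0, 0))


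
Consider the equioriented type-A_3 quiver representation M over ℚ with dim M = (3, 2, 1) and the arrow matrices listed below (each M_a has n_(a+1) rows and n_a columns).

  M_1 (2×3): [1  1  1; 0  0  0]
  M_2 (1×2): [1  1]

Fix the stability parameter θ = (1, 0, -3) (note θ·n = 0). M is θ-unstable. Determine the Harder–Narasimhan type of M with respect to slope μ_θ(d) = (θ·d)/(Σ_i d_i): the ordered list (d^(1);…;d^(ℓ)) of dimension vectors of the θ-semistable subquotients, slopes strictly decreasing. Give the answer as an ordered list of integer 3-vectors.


Barcode: M ≅ I[1,1]^2, I[1,3], I[2,2]. HN layers by μ_θ (3 steps, strictly decreasing):
  μ^(1)=1; μ^(2)=0; μ^(3)=-2/3

((2, 0, 0); (0, 1, 0); (1, 1, 1))


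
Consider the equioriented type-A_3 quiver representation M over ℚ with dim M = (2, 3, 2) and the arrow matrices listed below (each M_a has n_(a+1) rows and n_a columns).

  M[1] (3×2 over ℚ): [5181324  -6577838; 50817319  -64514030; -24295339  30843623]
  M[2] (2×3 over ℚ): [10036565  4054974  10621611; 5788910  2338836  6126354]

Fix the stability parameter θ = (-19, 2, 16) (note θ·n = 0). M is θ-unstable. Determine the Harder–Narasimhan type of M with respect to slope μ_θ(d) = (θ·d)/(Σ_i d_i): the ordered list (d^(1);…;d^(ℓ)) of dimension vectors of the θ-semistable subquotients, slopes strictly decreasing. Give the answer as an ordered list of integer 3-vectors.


Barcode: M ≅ I[1,2], I[1,3], I[2,2], I[3,3]. HN layers by μ_θ (3 steps, strictly decreasing):
  μ^(1)=16; μ^(2)=2; μ^(3)=-19

((0, 0, 2); (0, 3, 0); (2, 0, 0))


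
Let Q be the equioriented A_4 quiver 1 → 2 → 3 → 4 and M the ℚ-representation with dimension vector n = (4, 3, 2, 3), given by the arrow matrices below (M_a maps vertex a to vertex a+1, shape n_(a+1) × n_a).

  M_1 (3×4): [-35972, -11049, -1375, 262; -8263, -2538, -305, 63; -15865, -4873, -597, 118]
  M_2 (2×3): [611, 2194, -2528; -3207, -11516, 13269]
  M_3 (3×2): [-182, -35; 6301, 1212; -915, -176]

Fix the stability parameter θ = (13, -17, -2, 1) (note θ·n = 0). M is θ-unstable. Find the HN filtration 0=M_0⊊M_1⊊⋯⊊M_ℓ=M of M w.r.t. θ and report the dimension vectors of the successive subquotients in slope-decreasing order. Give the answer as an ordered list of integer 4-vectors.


Barcode: M ≅ I[1,1], I[1,2], I[1,4]^2, I[4,4]. HN layers by μ_θ (3 steps, strictly decreasing):
  μ^(1)=13; μ^(2)=1; μ^(3)=-2

((1, 0, 0, 0); (0, 0, 0, 3); (3, 3, 2, 0))


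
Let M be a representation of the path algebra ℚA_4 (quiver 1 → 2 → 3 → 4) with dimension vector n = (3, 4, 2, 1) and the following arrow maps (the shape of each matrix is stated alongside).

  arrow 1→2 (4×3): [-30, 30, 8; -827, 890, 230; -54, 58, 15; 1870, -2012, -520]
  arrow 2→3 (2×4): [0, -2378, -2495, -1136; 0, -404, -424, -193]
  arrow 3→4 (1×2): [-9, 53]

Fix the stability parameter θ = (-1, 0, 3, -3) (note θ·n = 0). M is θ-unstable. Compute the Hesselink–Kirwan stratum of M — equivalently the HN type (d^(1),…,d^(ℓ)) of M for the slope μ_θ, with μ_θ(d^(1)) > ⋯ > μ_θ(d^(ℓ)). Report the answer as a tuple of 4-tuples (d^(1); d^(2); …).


Interval decomposition of M: I[1,2], I[1,3], I[1,4], I[2,2].
HN type (ℓ=3): μ^(1)=3; μ^(2)=0; μ^(3)=-1

((0, 0, 1, 0); (0, 4, 1, 1); (3, 0, 0, 0))


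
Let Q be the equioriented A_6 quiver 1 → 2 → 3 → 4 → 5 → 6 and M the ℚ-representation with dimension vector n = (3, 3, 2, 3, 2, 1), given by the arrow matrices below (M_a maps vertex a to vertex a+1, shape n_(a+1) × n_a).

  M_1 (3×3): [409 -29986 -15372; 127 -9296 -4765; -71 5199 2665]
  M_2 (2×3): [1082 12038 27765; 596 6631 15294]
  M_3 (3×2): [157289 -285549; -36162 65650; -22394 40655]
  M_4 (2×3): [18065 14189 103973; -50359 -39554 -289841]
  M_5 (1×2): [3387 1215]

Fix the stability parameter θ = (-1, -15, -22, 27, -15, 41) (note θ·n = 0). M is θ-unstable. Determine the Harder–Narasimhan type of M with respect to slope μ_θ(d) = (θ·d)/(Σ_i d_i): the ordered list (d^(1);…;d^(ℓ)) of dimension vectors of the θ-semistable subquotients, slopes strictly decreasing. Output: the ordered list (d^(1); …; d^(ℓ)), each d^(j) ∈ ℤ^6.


Interval decomposition of M: I[1,2], I[1,4], I[1,5], I[4,6].
HN type (ℓ=5): μ^(1)=41; μ^(2)=27; μ^(3)=6; μ^(4)=-8; μ^(5)=-38/3

((0, 0, 0, 0, 0, 1); (0, 0, 0, 1, 0, 0); (0, 0, 0, 2, 2, 0); (1, 1, 0, 0, 0, 0); (2, 2, 2, 0, 0, 0))


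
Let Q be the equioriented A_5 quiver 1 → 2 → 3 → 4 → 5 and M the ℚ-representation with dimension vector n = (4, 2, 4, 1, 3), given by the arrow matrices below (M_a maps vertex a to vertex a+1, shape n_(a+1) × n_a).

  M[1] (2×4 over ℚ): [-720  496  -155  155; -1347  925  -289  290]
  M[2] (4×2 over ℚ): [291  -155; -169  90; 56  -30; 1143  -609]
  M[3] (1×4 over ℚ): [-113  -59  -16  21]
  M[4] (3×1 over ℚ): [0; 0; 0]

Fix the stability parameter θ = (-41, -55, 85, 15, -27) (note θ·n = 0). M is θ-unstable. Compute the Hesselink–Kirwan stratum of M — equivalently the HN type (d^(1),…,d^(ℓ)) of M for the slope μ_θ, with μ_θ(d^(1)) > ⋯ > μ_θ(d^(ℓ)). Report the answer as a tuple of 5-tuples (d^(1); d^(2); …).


Via rank(M_{q-1}∘⋯∘M_p): M ≅ I[1,1]^2, I[1,3], I[1,4], I[3,3]^2, I[5,5]^3.
μ_θ-semistable layers: μ^(1)=85; μ^(2)=50; μ^(3)=-27; μ^(4)=-41; μ^(5)=-48

((0, 0, 3, 0, 0); (0, 0, 1, 1, 0); (0, 0, 0, 0, 3); (2, 0, 0, 0, 0); (2, 2, 0, 0, 0))


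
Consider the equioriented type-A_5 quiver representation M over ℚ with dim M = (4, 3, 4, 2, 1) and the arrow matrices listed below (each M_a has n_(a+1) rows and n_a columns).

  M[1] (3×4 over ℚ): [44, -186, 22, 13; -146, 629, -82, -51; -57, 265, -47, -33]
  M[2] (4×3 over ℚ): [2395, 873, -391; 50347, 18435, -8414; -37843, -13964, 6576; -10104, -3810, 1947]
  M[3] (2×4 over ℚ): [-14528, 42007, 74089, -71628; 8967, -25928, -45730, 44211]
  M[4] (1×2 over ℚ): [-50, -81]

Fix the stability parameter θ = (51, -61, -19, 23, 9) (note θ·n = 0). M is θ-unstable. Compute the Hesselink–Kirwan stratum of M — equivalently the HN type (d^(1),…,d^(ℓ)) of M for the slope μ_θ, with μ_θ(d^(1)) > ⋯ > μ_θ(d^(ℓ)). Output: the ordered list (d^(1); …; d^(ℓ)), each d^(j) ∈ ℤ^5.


Interval decomposition of M: I[1,1], I[1,3], I[1,4], I[1,5], I[3,3].
HN type (ℓ=5): μ^(1)=51; μ^(2)=23; μ^(3)=16; μ^(4)=-29/3; μ^(5)=-19

((1, 0, 0, 0, 0); (0, 0, 0, 1, 0); (0, 0, 0, 1, 1); (3, 3, 3, 0, 0); (0, 0, 1, 0, 0))


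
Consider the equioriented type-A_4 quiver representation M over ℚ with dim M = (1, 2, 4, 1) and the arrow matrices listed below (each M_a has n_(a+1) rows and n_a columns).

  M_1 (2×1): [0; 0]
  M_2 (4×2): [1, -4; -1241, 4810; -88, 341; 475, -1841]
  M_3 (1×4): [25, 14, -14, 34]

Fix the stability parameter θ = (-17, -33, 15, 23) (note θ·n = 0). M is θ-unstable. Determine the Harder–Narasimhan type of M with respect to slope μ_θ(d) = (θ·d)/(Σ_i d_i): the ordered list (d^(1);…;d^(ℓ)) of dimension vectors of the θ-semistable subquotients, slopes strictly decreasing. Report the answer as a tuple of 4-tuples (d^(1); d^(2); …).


Barcode: M ≅ I[1,1], I[2,3], I[2,4], I[3,3]^2. HN layers by μ_θ (4 steps, strictly decreasing):
  μ^(1)=23; μ^(2)=15; μ^(3)=-17; μ^(4)=-33

((0, 0, 0, 1); (0, 0, 4, 0); (1, 0, 0, 0); (0, 2, 0, 0))


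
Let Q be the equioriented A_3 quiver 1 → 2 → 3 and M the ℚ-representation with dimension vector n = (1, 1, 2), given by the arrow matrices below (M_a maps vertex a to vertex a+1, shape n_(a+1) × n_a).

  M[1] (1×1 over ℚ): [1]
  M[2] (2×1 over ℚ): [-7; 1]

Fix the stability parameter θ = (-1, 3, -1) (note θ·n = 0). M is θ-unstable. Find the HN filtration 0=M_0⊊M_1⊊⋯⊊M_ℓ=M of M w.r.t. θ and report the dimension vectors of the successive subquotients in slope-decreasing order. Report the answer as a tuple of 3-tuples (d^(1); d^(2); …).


Via rank(M_{q-1}∘⋯∘M_p): M ≅ I[1,3], I[3,3].
μ_θ-semistable layers: μ^(1)=1; μ^(2)=-1

((0, 1, 1); (1, 0, 1))


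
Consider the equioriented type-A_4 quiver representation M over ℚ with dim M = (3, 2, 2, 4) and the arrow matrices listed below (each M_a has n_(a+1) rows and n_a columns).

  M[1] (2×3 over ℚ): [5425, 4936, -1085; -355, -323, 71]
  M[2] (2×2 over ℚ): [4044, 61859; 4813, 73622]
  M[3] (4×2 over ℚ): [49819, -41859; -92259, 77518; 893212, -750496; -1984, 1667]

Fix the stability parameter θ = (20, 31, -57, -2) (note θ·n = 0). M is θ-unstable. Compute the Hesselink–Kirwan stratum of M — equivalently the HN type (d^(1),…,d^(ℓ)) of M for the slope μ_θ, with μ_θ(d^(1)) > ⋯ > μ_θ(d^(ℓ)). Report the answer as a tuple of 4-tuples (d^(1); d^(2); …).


Interval decomposition of M: I[1,1], I[1,4]^2, I[4,4]^2.
HN type (ℓ=2): μ^(1)=20; μ^(2)=-2

((1, 0, 0, 0); (2, 2, 2, 4))


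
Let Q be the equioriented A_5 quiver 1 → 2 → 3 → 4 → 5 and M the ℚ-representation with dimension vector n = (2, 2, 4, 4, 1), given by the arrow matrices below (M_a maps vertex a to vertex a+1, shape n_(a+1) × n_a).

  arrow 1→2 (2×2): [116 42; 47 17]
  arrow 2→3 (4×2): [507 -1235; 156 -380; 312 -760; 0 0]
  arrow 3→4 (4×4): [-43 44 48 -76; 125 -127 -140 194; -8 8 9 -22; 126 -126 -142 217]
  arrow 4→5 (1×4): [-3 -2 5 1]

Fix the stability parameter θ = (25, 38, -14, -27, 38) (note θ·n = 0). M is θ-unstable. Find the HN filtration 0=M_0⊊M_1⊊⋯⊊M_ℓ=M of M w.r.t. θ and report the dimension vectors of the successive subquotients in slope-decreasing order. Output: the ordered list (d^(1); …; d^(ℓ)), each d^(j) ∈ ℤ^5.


Via rank(M_{q-1}∘⋯∘M_p): M ≅ I[1,2], I[1,5], I[3,4]^3.
μ_θ-semistable layers: μ^(1)=38; μ^(2)=25; μ^(3)=11/2; μ^(4)=-41/2

((0, 1, 0, 0, 1); (1, 0, 0, 0, 0); (1, 1, 1, 1, 0); (0, 0, 3, 3, 0))


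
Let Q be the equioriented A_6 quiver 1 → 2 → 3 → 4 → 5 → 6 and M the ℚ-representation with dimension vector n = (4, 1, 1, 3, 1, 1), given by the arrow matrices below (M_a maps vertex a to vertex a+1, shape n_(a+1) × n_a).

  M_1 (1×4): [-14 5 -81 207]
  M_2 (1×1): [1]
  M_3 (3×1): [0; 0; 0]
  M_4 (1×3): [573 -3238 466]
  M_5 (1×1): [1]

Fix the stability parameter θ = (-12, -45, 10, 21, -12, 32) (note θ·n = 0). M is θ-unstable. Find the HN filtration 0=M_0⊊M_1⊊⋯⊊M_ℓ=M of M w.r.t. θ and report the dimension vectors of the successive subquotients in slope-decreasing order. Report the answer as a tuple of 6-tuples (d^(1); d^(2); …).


Via rank(M_{q-1}∘⋯∘M_p): M ≅ I[1,1]^3, I[1,3], I[4,4]^2, I[4,6].
μ_θ-semistable layers: μ^(1)=32; μ^(2)=21; μ^(3)=10; μ^(4)=9/2; μ^(5)=-12; μ^(6)=-57/2

((0, 0, 0, 0, 0, 1); (0, 0, 0, 2, 0, 0); (0, 0, 1, 0, 0, 0); (0, 0, 0, 1, 1, 0); (3, 0, 0, 0, 0, 0); (1, 1, 0, 0, 0, 0))


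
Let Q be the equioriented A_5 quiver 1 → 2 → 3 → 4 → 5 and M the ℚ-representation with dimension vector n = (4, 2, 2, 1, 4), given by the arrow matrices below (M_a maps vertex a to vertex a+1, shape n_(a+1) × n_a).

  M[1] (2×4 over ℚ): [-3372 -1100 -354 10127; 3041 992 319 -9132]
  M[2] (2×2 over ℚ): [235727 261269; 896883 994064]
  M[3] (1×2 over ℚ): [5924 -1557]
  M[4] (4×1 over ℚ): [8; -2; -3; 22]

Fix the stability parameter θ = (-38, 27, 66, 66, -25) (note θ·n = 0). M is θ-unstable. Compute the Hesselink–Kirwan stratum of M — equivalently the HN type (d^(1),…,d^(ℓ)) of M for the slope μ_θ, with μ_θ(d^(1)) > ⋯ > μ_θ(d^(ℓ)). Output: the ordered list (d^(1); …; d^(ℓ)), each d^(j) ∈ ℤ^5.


Barcode: M ≅ I[1,1]^2, I[1,3], I[1,5], I[5,5]^3. HN layers by μ_θ (5 steps, strictly decreasing):
  μ^(1)=66; μ^(2)=107/3; μ^(3)=27; μ^(4)=-25; μ^(5)=-38

((0, 0, 1, 0, 0); (0, 0, 1, 1, 1); (0, 2, 0, 0, 0); (0, 0, 0, 0, 3); (4, 0, 0, 0, 0))


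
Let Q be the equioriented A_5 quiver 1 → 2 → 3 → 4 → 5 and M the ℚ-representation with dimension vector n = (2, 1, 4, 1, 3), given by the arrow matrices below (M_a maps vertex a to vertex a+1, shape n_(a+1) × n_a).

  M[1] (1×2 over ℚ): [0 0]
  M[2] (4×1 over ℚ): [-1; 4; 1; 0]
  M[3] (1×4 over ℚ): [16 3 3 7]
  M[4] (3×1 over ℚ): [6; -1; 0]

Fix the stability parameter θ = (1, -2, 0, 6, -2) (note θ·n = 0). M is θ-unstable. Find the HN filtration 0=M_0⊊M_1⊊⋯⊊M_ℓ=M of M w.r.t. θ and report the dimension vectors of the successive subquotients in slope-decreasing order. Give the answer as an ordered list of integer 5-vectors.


Interval decomposition of M: I[1,1]^2, I[2,5], I[3,3]^3, I[5,5]^2.
HN type (ℓ=4): μ^(1)=2; μ^(2)=1; μ^(3)=0; μ^(4)=-2

((0, 0, 0, 1, 1); (2, 0, 0, 0, 0); (0, 0, 4, 0, 0); (0, 1, 0, 0, 2))


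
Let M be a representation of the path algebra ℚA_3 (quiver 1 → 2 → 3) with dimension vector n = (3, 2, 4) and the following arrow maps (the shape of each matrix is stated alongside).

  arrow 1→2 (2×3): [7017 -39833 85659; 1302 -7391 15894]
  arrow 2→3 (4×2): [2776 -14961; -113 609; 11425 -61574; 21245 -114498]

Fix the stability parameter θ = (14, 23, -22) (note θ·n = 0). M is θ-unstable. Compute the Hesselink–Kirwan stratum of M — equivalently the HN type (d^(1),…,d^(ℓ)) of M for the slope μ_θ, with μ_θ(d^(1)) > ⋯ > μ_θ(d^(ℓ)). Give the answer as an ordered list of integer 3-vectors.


Interval decomposition of M: I[1,1], I[1,3]^2, I[3,3]^2.
HN type (ℓ=3): μ^(1)=14; μ^(2)=5; μ^(3)=-22

((1, 0, 0); (2, 2, 2); (0, 0, 2))


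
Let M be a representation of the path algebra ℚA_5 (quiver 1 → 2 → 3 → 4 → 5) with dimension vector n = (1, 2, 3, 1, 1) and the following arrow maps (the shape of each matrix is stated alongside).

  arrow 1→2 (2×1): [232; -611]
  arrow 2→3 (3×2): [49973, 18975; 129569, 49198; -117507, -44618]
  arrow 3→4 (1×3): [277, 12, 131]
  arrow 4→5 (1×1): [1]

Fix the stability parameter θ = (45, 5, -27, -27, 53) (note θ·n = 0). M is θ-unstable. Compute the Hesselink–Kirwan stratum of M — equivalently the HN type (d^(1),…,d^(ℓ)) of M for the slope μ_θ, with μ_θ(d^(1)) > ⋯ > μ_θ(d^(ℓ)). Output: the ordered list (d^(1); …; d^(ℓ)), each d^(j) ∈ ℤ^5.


Barcode: M ≅ I[1,5], I[2,3], I[3,3]. HN layers by μ_θ (4 steps, strictly decreasing):
  μ^(1)=53; μ^(2)=-1; μ^(3)=-11; μ^(4)=-27

((0, 0, 0, 0, 1); (1, 1, 1, 1, 0); (0, 1, 1, 0, 0); (0, 0, 1, 0, 0))


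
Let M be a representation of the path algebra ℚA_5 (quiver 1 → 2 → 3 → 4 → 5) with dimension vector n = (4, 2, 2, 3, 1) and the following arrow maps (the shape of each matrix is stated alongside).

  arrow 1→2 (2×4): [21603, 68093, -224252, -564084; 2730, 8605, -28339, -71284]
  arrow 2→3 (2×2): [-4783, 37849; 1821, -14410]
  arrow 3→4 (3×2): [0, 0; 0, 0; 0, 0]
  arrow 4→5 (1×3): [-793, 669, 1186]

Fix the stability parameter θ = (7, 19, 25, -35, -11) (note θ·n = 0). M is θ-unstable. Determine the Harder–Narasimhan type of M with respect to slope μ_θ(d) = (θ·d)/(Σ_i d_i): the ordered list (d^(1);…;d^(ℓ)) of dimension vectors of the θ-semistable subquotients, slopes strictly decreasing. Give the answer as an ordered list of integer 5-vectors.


Interval decomposition of M: I[1,1]^2, I[1,3]^2, I[4,4]^2, I[4,5].
HN type (ℓ=5): μ^(1)=25; μ^(2)=19; μ^(3)=7; μ^(4)=-11; μ^(5)=-35

((0, 0, 2, 0, 0); (0, 2, 0, 0, 0); (4, 0, 0, 0, 0); (0, 0, 0, 0, 1); (0, 0, 0, 3, 0))


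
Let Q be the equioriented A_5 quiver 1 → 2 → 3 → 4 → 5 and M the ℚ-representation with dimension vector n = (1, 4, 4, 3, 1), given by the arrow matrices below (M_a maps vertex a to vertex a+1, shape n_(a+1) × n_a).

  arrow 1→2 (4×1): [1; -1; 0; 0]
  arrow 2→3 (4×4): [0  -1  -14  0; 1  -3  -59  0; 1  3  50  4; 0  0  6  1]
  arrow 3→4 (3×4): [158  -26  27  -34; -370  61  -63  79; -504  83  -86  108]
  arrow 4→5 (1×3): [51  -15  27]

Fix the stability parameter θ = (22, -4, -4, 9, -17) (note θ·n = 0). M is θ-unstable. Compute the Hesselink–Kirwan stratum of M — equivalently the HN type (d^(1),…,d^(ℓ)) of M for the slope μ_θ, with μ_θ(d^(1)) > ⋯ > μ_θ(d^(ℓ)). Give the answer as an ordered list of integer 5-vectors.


Via rank(M_{q-1}∘⋯∘M_p): M ≅ I[1,3], I[2,4]^2, I[2,5].
μ_θ-semistable layers: μ^(1)=9; μ^(2)=14/3; μ^(3)=-4

((0, 0, 0, 2, 0); (1, 1, 1, 0, 0); (0, 3, 3, 1, 1))


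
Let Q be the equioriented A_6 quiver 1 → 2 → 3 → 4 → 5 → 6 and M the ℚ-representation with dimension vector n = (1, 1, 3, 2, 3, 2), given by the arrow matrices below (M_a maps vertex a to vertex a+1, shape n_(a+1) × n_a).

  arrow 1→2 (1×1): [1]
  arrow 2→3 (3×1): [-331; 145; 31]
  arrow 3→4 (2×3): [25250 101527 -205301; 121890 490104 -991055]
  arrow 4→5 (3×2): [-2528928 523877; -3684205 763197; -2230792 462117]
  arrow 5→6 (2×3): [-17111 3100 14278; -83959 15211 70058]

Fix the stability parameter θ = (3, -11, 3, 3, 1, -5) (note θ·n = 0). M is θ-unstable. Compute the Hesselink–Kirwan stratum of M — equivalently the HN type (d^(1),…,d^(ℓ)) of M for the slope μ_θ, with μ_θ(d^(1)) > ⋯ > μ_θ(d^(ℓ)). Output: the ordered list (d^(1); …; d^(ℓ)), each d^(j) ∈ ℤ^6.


Via rank(M_{q-1}∘⋯∘M_p): M ≅ I[1,6], I[3,3], I[3,6], I[5,5].
μ_θ-semistable layers: μ^(1)=3; μ^(2)=1; μ^(3)=1/2; μ^(4)=-4

((0, 0, 1, 0, 0, 0); (0, 0, 0, 0, 1, 0); (0, 0, 2, 2, 2, 2); (1, 1, 0, 0, 0, 0))


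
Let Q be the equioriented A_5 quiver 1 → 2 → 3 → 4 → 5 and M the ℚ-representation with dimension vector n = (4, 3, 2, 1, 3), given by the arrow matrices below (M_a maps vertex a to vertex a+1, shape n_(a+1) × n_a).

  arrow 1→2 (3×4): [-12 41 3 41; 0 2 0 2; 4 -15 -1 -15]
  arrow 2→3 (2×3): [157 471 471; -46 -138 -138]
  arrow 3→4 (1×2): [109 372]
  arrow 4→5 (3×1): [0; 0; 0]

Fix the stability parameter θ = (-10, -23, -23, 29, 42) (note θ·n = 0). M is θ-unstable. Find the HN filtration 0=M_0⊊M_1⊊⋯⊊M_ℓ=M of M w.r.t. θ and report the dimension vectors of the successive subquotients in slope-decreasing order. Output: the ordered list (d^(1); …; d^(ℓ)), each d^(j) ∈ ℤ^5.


Interval decomposition of M: I[1,1]^2, I[1,2], I[1,4], I[2,2], I[3,3], I[5,5]^3.
HN type (ℓ=6): μ^(1)=42; μ^(2)=29; μ^(3)=-10; μ^(4)=-33/2; μ^(5)=-56/3; μ^(6)=-23

((0, 0, 0, 0, 3); (0, 0, 0, 1, 0); (2, 0, 0, 0, 0); (1, 1, 0, 0, 0); (1, 1, 1, 0, 0); (0, 1, 1, 0, 0))


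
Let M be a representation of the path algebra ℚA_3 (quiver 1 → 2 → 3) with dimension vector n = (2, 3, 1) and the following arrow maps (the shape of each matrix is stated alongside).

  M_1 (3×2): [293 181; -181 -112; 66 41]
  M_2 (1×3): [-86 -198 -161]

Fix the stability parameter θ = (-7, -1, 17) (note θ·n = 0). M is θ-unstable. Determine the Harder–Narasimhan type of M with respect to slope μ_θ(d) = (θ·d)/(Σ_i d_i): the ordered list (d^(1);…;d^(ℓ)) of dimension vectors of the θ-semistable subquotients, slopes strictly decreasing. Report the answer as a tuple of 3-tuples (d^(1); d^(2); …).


Barcode: M ≅ I[1,2], I[1,3], I[2,2]. HN layers by μ_θ (3 steps, strictly decreasing):
  μ^(1)=17; μ^(2)=-1; μ^(3)=-7

((0, 0, 1); (0, 3, 0); (2, 0, 0))


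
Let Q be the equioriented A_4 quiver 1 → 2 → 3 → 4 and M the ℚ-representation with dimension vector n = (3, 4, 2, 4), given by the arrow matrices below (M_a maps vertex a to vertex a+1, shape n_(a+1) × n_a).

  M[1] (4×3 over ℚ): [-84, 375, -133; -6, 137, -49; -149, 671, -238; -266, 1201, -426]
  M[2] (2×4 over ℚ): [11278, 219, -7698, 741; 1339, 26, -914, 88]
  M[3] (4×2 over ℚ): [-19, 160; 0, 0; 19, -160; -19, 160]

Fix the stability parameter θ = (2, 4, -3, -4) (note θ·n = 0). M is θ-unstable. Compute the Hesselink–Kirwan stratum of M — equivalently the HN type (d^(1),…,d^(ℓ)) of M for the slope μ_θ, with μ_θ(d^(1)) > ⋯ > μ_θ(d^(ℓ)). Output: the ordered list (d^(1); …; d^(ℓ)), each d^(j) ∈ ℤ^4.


Interval decomposition of M: I[1,2], I[1,3], I[1,4], I[2,2], I[4,4]^3.
HN type (ℓ=5): μ^(1)=4; μ^(2)=2; μ^(3)=1; μ^(4)=-1/4; μ^(5)=-4

((0, 2, 0, 0); (1, 0, 0, 0); (1, 1, 1, 0); (1, 1, 1, 1); (0, 0, 0, 3))


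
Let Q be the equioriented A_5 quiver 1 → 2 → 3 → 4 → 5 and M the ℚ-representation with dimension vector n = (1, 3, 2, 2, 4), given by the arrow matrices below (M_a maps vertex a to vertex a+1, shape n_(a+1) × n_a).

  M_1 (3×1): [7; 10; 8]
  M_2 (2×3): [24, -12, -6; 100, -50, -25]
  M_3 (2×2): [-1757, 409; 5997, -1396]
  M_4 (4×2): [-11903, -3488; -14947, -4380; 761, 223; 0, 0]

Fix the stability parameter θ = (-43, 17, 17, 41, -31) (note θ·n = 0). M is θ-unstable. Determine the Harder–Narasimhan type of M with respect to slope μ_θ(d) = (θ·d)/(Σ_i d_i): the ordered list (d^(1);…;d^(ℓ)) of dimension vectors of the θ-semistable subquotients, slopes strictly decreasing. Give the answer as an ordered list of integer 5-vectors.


Via rank(M_{q-1}∘⋯∘M_p): M ≅ I[1,2], I[2,2], I[2,5], I[3,5], I[5,5]^2.
μ_θ-semistable layers: μ^(1)=17; μ^(2)=11; μ^(3)=9; μ^(4)=-31; μ^(5)=-43

((0, 2, 0, 0, 0); (0, 1, 1, 1, 1); (0, 0, 1, 1, 1); (0, 0, 0, 0, 2); (1, 0, 0, 0, 0))


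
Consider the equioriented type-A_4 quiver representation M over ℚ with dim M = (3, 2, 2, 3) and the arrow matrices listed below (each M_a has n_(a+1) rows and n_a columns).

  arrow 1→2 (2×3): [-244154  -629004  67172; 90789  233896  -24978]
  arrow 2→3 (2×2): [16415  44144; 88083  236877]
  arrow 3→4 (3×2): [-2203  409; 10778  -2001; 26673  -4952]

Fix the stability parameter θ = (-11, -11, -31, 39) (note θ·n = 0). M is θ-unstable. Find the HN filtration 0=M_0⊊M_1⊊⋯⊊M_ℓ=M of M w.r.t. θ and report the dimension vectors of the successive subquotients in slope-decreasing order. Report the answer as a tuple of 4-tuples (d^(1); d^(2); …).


Via rank(M_{q-1}∘⋯∘M_p): M ≅ I[1,1], I[1,4]^2, I[4,4].
μ_θ-semistable layers: μ^(1)=39; μ^(2)=-11; μ^(3)=-53/3

((0, 0, 0, 3); (1, 0, 0, 0); (2, 2, 2, 0))


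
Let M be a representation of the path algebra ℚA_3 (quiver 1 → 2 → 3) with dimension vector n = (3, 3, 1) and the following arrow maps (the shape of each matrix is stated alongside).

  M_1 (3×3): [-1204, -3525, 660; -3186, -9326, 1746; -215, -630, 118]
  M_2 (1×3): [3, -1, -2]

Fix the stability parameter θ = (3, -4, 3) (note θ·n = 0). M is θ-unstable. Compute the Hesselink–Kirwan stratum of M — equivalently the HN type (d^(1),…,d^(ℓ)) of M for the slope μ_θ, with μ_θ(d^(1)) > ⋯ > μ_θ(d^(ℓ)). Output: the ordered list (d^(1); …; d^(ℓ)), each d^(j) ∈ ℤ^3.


Interval decomposition of M: I[1,2]^2, I[1,3].
HN type (ℓ=2): μ^(1)=3; μ^(2)=-1/2

((0, 0, 1); (3, 3, 0))


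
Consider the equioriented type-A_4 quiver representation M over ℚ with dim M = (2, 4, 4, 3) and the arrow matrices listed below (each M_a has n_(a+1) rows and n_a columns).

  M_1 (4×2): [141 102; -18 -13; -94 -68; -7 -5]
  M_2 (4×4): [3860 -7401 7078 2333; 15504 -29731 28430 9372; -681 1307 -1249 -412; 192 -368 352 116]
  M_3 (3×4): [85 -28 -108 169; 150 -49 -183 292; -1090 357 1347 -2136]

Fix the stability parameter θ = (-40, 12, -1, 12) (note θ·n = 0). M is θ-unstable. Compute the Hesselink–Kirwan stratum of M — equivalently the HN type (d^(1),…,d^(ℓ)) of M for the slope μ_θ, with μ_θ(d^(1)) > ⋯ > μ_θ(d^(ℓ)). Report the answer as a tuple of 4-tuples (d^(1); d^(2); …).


Via rank(M_{q-1}∘⋯∘M_p): M ≅ I[1,3], I[1,4], I[2,2], I[2,4], I[3,3], I[4,4].
μ_θ-semistable layers: μ^(1)=12; μ^(2)=11/2; μ^(3)=-1; μ^(4)=-40

((0, 1, 0, 3); (0, 3, 3, 0); (0, 0, 1, 0); (2, 0, 0, 0))


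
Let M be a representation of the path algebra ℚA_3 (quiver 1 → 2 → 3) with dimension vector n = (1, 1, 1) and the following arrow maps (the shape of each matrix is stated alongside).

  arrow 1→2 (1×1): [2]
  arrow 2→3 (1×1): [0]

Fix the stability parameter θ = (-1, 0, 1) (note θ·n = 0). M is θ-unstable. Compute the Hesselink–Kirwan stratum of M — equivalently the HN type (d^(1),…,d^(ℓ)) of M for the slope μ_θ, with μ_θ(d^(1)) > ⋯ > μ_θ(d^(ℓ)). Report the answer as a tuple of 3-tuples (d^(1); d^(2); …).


Via rank(M_{q-1}∘⋯∘M_p): M ≅ I[1,2], I[3,3].
μ_θ-semistable layers: μ^(1)=1; μ^(2)=0; μ^(3)=-1

((0, 0, 1); (0, 1, 0); (1, 0, 0))


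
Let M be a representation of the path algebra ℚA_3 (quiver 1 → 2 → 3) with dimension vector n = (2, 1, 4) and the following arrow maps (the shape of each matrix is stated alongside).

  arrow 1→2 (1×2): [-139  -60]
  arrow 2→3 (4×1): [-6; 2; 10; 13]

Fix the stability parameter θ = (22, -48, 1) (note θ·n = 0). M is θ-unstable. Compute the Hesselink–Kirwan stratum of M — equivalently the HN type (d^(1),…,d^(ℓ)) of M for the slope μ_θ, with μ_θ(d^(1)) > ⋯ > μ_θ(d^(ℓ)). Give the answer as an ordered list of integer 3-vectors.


Barcode: M ≅ I[1,1], I[1,3], I[3,3]^3. HN layers by μ_θ (3 steps, strictly decreasing):
  μ^(1)=22; μ^(2)=1; μ^(3)=-13

((1, 0, 0); (0, 0, 4); (1, 1, 0))


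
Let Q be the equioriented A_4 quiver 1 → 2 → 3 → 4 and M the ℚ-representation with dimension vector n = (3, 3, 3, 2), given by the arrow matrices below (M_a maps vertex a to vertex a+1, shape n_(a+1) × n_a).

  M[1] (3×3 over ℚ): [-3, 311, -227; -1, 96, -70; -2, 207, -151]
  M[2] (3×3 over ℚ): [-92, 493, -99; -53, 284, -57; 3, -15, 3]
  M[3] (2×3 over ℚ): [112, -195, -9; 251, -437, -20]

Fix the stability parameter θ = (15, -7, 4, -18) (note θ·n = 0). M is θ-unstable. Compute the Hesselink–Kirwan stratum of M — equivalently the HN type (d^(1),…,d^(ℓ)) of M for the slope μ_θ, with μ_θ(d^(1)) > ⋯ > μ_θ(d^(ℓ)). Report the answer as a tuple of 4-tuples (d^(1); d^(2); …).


Via rank(M_{q-1}∘⋯∘M_p): M ≅ I[1,3], I[1,4]^2.
μ_θ-semistable layers: μ^(1)=4; μ^(2)=-3/2

((1, 1, 1, 0); (2, 2, 2, 2))


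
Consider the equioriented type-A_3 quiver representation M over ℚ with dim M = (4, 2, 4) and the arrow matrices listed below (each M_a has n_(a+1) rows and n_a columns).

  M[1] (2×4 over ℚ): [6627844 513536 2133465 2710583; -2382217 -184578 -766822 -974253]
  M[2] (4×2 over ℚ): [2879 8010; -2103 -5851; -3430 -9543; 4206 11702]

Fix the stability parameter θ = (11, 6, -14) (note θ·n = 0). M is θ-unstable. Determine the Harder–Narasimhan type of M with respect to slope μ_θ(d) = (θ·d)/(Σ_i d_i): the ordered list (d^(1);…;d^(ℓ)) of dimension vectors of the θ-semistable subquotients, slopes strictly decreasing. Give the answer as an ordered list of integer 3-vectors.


Barcode: M ≅ I[1,1]^2, I[1,3]^2, I[3,3]^2. HN layers by μ_θ (3 steps, strictly decreasing):
  μ^(1)=11; μ^(2)=1; μ^(3)=-14

((2, 0, 0); (2, 2, 2); (0, 0, 2))


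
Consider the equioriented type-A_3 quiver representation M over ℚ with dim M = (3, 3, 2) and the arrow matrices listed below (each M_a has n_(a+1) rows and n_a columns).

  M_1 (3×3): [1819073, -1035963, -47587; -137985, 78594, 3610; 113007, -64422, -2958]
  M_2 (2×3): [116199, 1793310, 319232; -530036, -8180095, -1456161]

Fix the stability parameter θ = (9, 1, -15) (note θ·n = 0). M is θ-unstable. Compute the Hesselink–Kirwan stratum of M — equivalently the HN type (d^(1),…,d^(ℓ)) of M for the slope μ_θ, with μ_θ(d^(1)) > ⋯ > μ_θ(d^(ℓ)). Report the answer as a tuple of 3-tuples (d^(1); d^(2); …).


Via rank(M_{q-1}∘⋯∘M_p): M ≅ I[1,1], I[1,2], I[1,3], I[2,3].
μ_θ-semistable layers: μ^(1)=9; μ^(2)=5; μ^(3)=-5/3; μ^(4)=-7

((1, 0, 0); (1, 1, 0); (1, 1, 1); (0, 1, 1))
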